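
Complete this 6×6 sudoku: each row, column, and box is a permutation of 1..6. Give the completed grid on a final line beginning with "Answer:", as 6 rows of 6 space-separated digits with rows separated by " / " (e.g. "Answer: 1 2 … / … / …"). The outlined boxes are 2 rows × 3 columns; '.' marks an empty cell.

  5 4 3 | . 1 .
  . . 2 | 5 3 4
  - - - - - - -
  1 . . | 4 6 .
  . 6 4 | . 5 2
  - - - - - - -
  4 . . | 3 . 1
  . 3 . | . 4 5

Step 1. [r6c4∈{2,6}] box 6 places 6 nowhere but r6c4 ⇒ r6c4=6.
Step 2. [r3c2∈{2,5}] row 3 places 2 nowhere but r3c2. So r3c2=2.
Step 3. [r5c2∈{5}] only 5 remains possible at r5c2 ⇒ r5c2=5.
Step 4. [r6c1∈{2}] nothing but 2 survives at r6c1, so r6c1=2.
Step 5. [r5c3∈{6}] r5c3 has the single candidate 6 ⇒ r5c3=6.
Step 6. [r2c1∈{6}] only 6 remains possible at r2c1, so r2c1=6.
Step 7. [r4c1∈{3}] only 3 remains possible at r4c1 ⇒ r4c1=3.
Step 8. [r3c3∈{5}] r3c3 has the single candidate 5, so r3c3=5.
Step 9. [r1c6∈{6}] r1c6's peers cover all but 6, so r1c6=6.
Step 10. [r5c5∈{2}] r5c5 has the single candidate 2, so r5c5=2.
Step 11. [r6c3∈{1}] nothing but 1 survives at r6c3 ⇒ r6c3=1.
Step 12. [r2c2∈{1}] only 1 remains possible at r2c2, so r2c2=1.
Step 13. [r1c4∈{2}] r1c4 is down to just 2, so r1c4=2.
Step 14. [r4c4∈{1}] only 1 remains possible at r4c4, so r4c4=1.
Step 15. [r3c6∈{3}] only 3 remains possible at r3c6, so r3c6=3.

Answer: 5 4 3 2 1 6 / 6 1 2 5 3 4 / 1 2 5 4 6 3 / 3 6 4 1 5 2 / 4 5 6 3 2 1 / 2 3 1 6 4 5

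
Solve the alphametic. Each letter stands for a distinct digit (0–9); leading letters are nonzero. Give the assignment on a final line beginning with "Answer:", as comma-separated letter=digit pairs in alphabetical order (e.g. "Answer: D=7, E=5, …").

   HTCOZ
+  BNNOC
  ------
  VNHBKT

Step 1. [col 1: Z + C ≡ T (mod 10)] several values work for Z in column 1 (Z + C ≡ T (mod 10), carry-in 0); try Z=9 ⇒ Z=9.
Step 2. [col 1: Z + C ≡ T (mod 10)] column 1 (Z + C ≡ T (mod 10), carry-in 0) doesn't pin T yet; pick T=2 and continue. So T=2.
Step 3. [col 1: Z + C ≡ T (mod 10)] from column 1 (Z=9, T=2, carry-in 0, digits 2,9 already taken and all letters distinct): C must equal 3 ⇒ C=3.
Step 4. [V] the sum has 6 digits but both addends have 5; that extra leading digit V is the final carry, namely 1. So V=1.
Step 5. [col 2: O + O ≡ K (mod 10)] O=7 is one option consistent with column 2 (O + O ≡ K (mod 10), carry-in 1) — take it, so O=7.
Step 6. [col 2: O + O ≡ K (mod 10)] column 2: given O=7, carry-in 1, and digits 1,2,3,7,9 already taken and all letters distinct, O+O≡K (mod 10) forces K=5, so K=5.
Step 7. [col 3: C + N ≡ B (mod 10)] column 3 (C + N ≡ B (mod 10), carry-in 1) doesn't pin N yet; pick N=4 and continue ⇒ N=4.
Step 8. [col 3: C + N ≡ B (mod 10)] in column 3 we have C+N≡B with carry-in 1; given C=3, N=4 and digits 1,2,3,4,5,7,9 already taken and all letters distinct, that pins B to 8. So B=8.
Step 9. [col 4: T + N ≡ H (mod 10)] in column 4 we have T+N≡H with carry-in 0; given T=2, N=4 and digits 1,2,3,4,5,7,8,9 already taken and all letters distinct, that pins H to 6 ⇒ H=6.

Answer: B=8, C=3, H=6, K=5, N=4, O=7, T=2, V=1, Z=9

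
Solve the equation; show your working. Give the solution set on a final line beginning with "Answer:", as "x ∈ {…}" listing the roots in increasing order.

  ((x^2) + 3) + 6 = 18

Step 1. [((x^2) + 3) + 6 = 18] subtract 6: x sits inside (… + 6), so sub: (x^2) + 3 = 12.
Step 2. [(x^2) + 3 = 12] +3 is outermost — subtract 3 both sides ⇒ sub: x^2 = 9.
Step 3. [x^2 = 9] LHS squared, RHS 9 ≥ 0: apply √ (±). So sqrt: x = 3 or -3.

Answer: x ∈ {-3, 3}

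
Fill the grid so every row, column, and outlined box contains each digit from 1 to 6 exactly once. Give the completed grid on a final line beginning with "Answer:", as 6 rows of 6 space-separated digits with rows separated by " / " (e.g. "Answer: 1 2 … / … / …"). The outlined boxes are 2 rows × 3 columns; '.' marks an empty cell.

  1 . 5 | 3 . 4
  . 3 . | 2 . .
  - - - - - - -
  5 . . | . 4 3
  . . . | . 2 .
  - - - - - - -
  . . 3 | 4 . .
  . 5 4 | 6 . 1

Step 1. [r2c3∈{6}] only 6 remains possible at r2c3, so r2c3=6.
Step 2. [r3c2∈{1,2,6}] r3c2 is the only open cell in row 3 admitting 6 ⇒ r3c2=6.
Step 3. [r4c3∈{1}] only 1 remains possible at r4c3. So r4c3=1.
Step 4. [r2c6∈{5}] nothing but 5 survives at r2c6 ⇒ r2c6=5.
Step 5. [r5c6∈{2}] r5c6's peers cover all but 2 ⇒ r5c6=2.
Step 6. [r2c1∈{4}] nothing but 4 survives at r2c1. So r2c1=4.
Step 7. [r4c6∈{6}] r4c6's peers cover all but 6, so r4c6=6.
Step 8. [r5c5∈{5}] nothing but 5 survives at r5c5. So r5c5=5.
Step 9. [r5c2∈{1}] r5c2 is down to just 1 ⇒ r5c2=1.
Step 10. [r2c5∈{1}] r2c5's peers cover all but 1 ⇒ r2c5=1.
Step 11. [r5c1∈{6}] only 6 remains possible at r5c1, so r5c1=6.
Step 12. [r4c4∈{5}] r4c4 has the single candidate 5 ⇒ r4c4=5.
Step 13. [r3c4∈{1}] r3c4's peers cover all but 1. So r3c4=1.
Step 14. [r4c2∈{4}] r4c2 is down to just 4 ⇒ r4c2=4.
Step 15. [r1c2∈{2}] r1c2 is down to just 2 ⇒ r1c2=2.
Step 16. [r4c1∈{3}] only 3 remains possible at r4c1 ⇒ r4c1=3.
Step 17. [r1c5∈{6}] r1c5's peers cover all but 6, so r1c5=6.
Step 18. [r6c5∈{3}] r6c5 has the single candidate 3 ⇒ r6c5=3.
Step 19. [r3c3∈{2}] r3c3 is down to just 2, so r3c3=2.
Step 20. [r6c1∈{2}] nothing but 2 survives at r6c1 ⇒ r6c1=2.

Answer: 1 2 5 3 6 4 / 4 3 6 2 1 5 / 5 6 2 1 4 3 / 3 4 1 5 2 6 / 6 1 3 4 5 2 / 2 5 4 6 3 1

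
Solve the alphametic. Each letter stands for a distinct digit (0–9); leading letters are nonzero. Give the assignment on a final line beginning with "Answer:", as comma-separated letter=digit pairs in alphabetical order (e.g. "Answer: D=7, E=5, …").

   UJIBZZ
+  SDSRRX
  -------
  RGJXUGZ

Step 1. [R] R is the leading digit of a 7-digit sum of two 6-digit numbers; the final carry is exactly 1. So R=1.
Step 2. [col 1: Z + X ≡ Z (mod 10)] column 1: given nothing yet, carry-in 0, and digits 1 already taken and all letters distinct, Z+X≡Z (mod 10) forces X=0 ⇒ X=0.
Step 3. [col 1: Z + X ≡ Z (mod 10)] several values work for Z in column 1 (Z + X ≡ Z (mod 10), carry-in 0); try Z=2. So Z=2.
Step 4. [col 2: Z + R ≡ G (mod 10)] in column 2 we have Z+R≡G with carry-in 0; given Z=2, R=1 and digits 0,1,2 already taken and all letters distinct, that pins G to 3 ⇒ G=3.
Step 5. [col 3: B + R ≡ U (mod 10)] B=7 is one option consistent with column 3 (B + R ≡ U (mod 10), carry-in 0) — take it ⇒ B=7.
Step 6. [col 3: B + R ≡ U (mod 10)] column 3 reads B+R+carry(0)=U with B=7, R=1; with digits 0,1,2,3,7 already taken and all letters distinct, the only value for U is 8 ⇒ U=8.
Step 7. [col 4: I + S ≡ X (mod 10)] I=6 is one option consistent with column 4 (I + S ≡ X (mod 10), carry-in 0) — take it, so I=6.
Step 8. [col 4: I + S ≡ X (mod 10)] from column 4 (I=6, X=0, carry-in 0, digits 0,1,2,3,6,7,8 already taken and all letters distinct): S must equal 4. So S=4.
Step 9. [col 5: J + D ≡ J (mod 10)] column 5: given nothing yet, carry-in 1, and digits 0,1,2,3,4,6,7,8 already taken and all letters distinct, J+D≡J (mod 10) forces J=5. So J=5.
Step 10. [col 5: J + D ≡ J (mod 10)] column 5: given J=5, carry-in 1, and digits 0,1,2,3,4,5,6,7,8 already taken and all letters distinct, J+D≡J (mod 10) forces D=9 ⇒ D=9.

Answer: B=7, D=9, G=3, I=6, J=5, R=1, S=4, U=8, X=0, Z=2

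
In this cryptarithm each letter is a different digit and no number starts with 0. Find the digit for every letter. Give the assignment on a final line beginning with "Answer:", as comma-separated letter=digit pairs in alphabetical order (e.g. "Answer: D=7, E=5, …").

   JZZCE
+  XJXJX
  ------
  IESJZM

Step 1. [col 1: E + X ≡ M (mod 10)] no forcing yet in column 1 (carry-in 0); M=0 is free and consistent — try it ⇒ M=0.
Step 2. [col 1: E + X ≡ M (mod 10)] E=3 is one option consistent with column 1 (E + X ≡ M (mod 10), carry-in 0) — take it, so E=3.
Step 3. [I] I is the leading digit of a 6-digit sum of two 5-digit numbers; the final carry is exactly 1 ⇒ I=1.
Step 4. [col 1: E + X ≡ M (mod 10)] column 1 reads E+X+carry(0)=M with E=3, M=0; with digits 0,1,3 already taken and all letters distinct, the only value for X is 7, so X=7.
Step 5. [col 2: C + J ≡ Z (mod 10)] C=2 is one option consistent with column 2 (C + J ≡ Z (mod 10), carry-in 1) — take it, so C=2.
Step 6. [col 2: C + J ≡ Z (mod 10)] column 2 (C + J ≡ Z (mod 10), carry-in 1) doesn't pin J yet; pick J=5 and continue, so J=5.
Step 7. [col 2: C + J ≡ Z (mod 10)] column 2: given C=2, J=5, carry-in 1, and digits 0,1,2,3,5,7 already taken and all letters distinct, C+J≡Z (mod 10) forces Z=8 ⇒ Z=8.
Step 8. [col 4: Z + J ≡ S (mod 10)] column 4 reads Z+J+carry(1)=S with Z=8, J=5; with digits 0,1,2,3,5,7,8 already taken and all letters distinct, the only value for S is 4. So S=4.

Answer: C=2, E=3, I=1, J=5, M=0, S=4, X=7, Z=8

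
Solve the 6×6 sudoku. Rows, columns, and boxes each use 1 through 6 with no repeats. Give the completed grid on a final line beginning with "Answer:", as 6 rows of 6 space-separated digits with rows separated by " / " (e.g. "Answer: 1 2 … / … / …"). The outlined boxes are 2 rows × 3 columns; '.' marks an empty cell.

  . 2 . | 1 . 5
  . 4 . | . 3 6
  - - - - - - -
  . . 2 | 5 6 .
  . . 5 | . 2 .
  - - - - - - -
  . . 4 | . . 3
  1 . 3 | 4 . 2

Step 1. [r6c2∈{5,6}] 6 has one home in row 6: r6c2 ⇒ r6c2=6.
Step 2. [r4c1∈{3,4,6}] 6 has one home in row 4: r4c1 ⇒ r4c1=6.
Step 3. [r4c6∈{1,4}] r4c6 is the only open cell in row 4 admitting 4 ⇒ r4c6=4.
Step 4. [r5c2∈{5}] r5c2's peers cover all but 5, so r5c2=5.
Step 5. [r4c2∈{1,3}] across row 4, 1 lands solely at r4c2 ⇒ r4c2=1.
Step 6. [r3c1∈{3,4}] row 3 places 4 nowhere but r3c1, so r3c1=4.
Step 7. [r4c4∈{3}] only 3 remains possible at r4c4, so r4c4=3.
Step 8. [r3c2∈{3}] nothing but 3 survives at r3c2 ⇒ r3c2=3.
Step 9. [r1c1∈{3}] nothing but 3 survives at r1c1 ⇒ r1c1=3.
Step 10. [r5c4∈{6}] nothing but 6 survives at r5c4, so r5c4=6.
Step 11. [r3c6∈{1}] r3c6's peers cover all but 1 ⇒ r3c6=1.
Step 12. [r5c1∈{2}] r5c1 is down to just 2. So r5c1=2.
Step 13. [r2c3∈{1}] only 1 remains possible at r2c3 ⇒ r2c3=1.
Step 14. [r1c5∈{4}] r1c5 is down to just 4. So r1c5=4.
Step 15. [r1c3∈{6}] r1c3 has the single candidate 6, so r1c3=6.
Step 16. [r6c5∈{5}] r6c5 is down to just 5, so r6c5=5.
Step 17. [r5c5∈{1}] r5c5 has the single candidate 1 ⇒ r5c5=1.
Step 18. [r2c1∈{5}] r2c1's peers cover all but 5 ⇒ r2c1=5.
Step 19. [r2c4∈{2}] r2c4 is down to just 2, so r2c4=2.

Answer: 3 2 6 1 4 5 / 5 4 1 2 3 6 / 4 3 2 5 6 1 / 6 1 5 3 2 4 / 2 5 4 6 1 3 / 1 6 3 4 5 2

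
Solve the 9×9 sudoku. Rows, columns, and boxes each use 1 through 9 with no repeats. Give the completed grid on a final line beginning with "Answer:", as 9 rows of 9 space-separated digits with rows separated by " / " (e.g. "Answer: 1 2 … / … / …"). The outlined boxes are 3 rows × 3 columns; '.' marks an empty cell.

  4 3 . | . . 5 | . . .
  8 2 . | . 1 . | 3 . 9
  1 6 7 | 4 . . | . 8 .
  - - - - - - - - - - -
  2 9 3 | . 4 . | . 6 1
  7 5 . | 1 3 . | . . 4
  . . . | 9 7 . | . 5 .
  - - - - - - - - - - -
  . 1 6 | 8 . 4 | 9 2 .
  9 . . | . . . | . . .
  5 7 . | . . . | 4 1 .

Step 1. [r5c3∈{8}] nothing but 8 survives at r5c3, so r5c3=8.
Step 2. [r8c8∈{3,7}] col 8 places 3 nowhere but r8c8 ⇒ r8c8=3.
Step 3. [r5c7∈{2}] only 2 remains possible at r5c7. So r5c7=2.
Step 4. [r6c6∈{2,6,8}] 2 has one home in row 6: r6c6. So r6c6=2.
Step 5. [r1c8∈{7}] r1c8's peers cover all but 7 ⇒ r1c8=7.
Step 6. [r9c9∈{6,8}] 8 has one home in row 9: r9c9. So r9c9=8.
Step 7. [r5c6∈{6}] r5c6's peers cover all but 6, so r5c6=6.
Step 8. [r2c4∈{6,7}] in row 2, 6 fits only at r2c4. So r2c4=6.
Step 9. [r1c4∈{2}] nothing but 2 survives at r1c4. So r1c4=2.
Step 10. [r8c4∈{5,7}] col 4 places 7 nowhere but r8c4 ⇒ r8c4=7.
Step 11. [r3c5∈{9}] r3c5 has the single candidate 9. So r3c5=9.
Step 12. [r6c2∈{4}] nothing but 4 survives at r6c2, so r6c2=4.
Step 13. [r1c9∈{6}] r1c9's peers cover all but 6. So r1c9=6.
Step 14. [r8c9∈{5}] only 5 remains possible at r8c9. So r8c9=5.
Step 15. [r9c3∈{2}] r9c3 is down to just 2. So r9c3=2.
Step 16. [r6c7∈{8}] r6c7 has the single candidate 8. So r6c7=8.
Step 17. [r9c6∈{3,9}] across row 9, 9 lands solely at r9c6 ⇒ r9c6=9.
Step 18. [r8c5∈{2,6}] row 8 places 2 nowhere but r8c5. So r8c5=2.
Step 19. [r6c3∈{1}] nothing but 1 survives at r6c3, so r6c3=1.
Step 20. [r6c1∈{6}] only 6 remains possible at r6c1 ⇒ r6c1=6.
Step 21. [r8c7∈{6}] r8c7's peers cover all but 6 ⇒ r8c7=6.
Step 22. [r2c6∈{7}] nothing but 7 survives at r2c6 ⇒ r2c6=7.
Step 23. [r4c6∈{8}] only 8 remains possible at r4c6 ⇒ r4c6=8.
Step 24. [r1c3∈{9}] r1c3's peers cover all but 9 ⇒ r1c3=9.
Step 25. [r8c3∈{4}] only 4 remains possible at r8c3 ⇒ r8c3=4.
Step 26. [r4c4∈{5}] only 5 remains possible at r4c4 ⇒ r4c4=5.
Step 27. [r8c2∈{8}] nothing but 8 survives at r8c2, so r8c2=8.
Step 28. [r8c6∈{1}] r8c6 has the single candidate 1, so r8c6=1.
Step 29. [r4c7∈{7}] only 7 remains possible at r4c7 ⇒ r4c7=7.
Step 30. [r7c1∈{3}] r7c1's peers cover all but 3. So r7c1=3.
Step 31. [r7c9∈{7}] nothing but 7 survives at r7c9, so r7c9=7.
Step 32. [r3c7∈{5}] r3c7's peers cover all but 5. So r3c7=5.
Step 33. [r7c5∈{5}] r7c5 is down to just 5, so r7c5=5.
Step 34. [r3c9∈{2}] r3c9's peers cover all but 2 ⇒ r3c9=2.
Step 35. [r5c8∈{9}] r5c8 is down to just 9. So r5c8=9.
Step 36. [r3c6∈{3}] r3c6 has the single candidate 3. So r3c6=3.
Step 37. [r6c9∈{3}] r6c9 is down to just 3 ⇒ r6c9=3.
Step 38. [r1c7∈{1}] r1c7's peers cover all but 1, so r1c7=1.
Step 39. [r9c5∈{6}] r9c5 is down to just 6. So r9c5=6.
Step 40. [r1c5∈{8}] only 8 remains possible at r1c5, so r1c5=8.
Step 41. [r9c4∈{3}] nothing but 3 survives at r9c4, so r9c4=3.
Step 42. [r2c3∈{5}] r2c3's peers cover all but 5 ⇒ r2c3=5.
Step 43. [r2c8∈{4}] r2c8 is down to just 4 ⇒ r2c8=4.

Answer: 4 3 9 2 8 5 1 7 6 / 8 2 5 6 1 7 3 4 9 / 1 6 7 4 9 3 5 8 2 / 2 9 3 5 4 8 7 6 1 / 7 5 8 1 3 6 2 9 4 / 6 4 1 9 7 2 8 5 3 / 3 1 6 8 5 4 9 2 7 / 9 8 4 7 2 1 6 3 5 / 5 7 2 3 6 9 4 1 8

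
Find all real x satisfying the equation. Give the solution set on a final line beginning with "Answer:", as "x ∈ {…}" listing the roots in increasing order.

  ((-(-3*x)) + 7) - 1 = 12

Step 1. [((-(-3*x)) + 7) - 1 = 12] add 1: x sits inside (… - 1), so sub: (-(-3*x)) + 7 = 13.
Step 2. [(-(-3*x)) + 7 = 13] peel the +7: subtract 7 from each side, so sub: -(-3*x) = 6.
Step 3. [-(-3*x) = 6] LHS negated; negate both sides, so neg: -3*x = -6.
Step 4. [-3*x = -6] -3·(inner) — divide through by -3. So div: x = 2.

Answer: x ∈ {2}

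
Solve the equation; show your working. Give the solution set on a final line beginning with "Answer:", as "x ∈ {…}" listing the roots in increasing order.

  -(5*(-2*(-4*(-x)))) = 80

Step 1. [-(5*(-2*(-4*(-x)))) = 80] LHS negated; negate both sides, so neg: 5*(-2*(-4*(-x))) = -80.
Step 2. [5*(-2*(-4*(-x))) = -80] 5·(inner) — divide through by 5. So div: -2*(-4*(-x)) = -16.
Step 3. [-2*(-4*(-x)) = -16] divide by the outer -2, so div: -4*(-x) = 8.
Step 4. [-4*(-x) = 8] -4·(inner) — divide through by -4. So div: -x = -2.
Step 5. [-x = -2] flip signs both sides ⇒ neg: x = 2.

Answer: x ∈ {2}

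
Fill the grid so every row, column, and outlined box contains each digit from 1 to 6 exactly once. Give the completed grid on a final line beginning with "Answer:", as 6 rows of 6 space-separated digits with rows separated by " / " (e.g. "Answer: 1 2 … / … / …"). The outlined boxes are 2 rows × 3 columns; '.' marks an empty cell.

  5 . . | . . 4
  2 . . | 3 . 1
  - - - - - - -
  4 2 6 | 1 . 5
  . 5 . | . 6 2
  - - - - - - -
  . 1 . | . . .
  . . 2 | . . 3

Step 1. [r5c3∈{3,4,5}] across col 3, 5 lands solely at r5c3 ⇒ r5c3=5.
Step 2. [r6c2∈{4,6}] box 5 places 4 nowhere but r6c2 ⇒ r6c2=4.
Step 3. [r1c4∈{2,6}] in box 2, 6 fits only at r1c4 ⇒ r1c4=6.
Step 4. [r1c3∈{1,3}] across row 1, 1 lands solely at r1c3, so r1c3=1.
Step 5. [r5c5∈{2,4}] r5c5 is the only open cell in col 5 admitting 4, so r5c5=4.
Step 6. [r5c1∈{3,6}] r5c1 is the only open cell in row 5 admitting 3 ⇒ r5c1=3.
Step 7. [r6c5∈{1,5}] across row 6, 1 lands solely at r6c5 ⇒ r6c5=1.
Step 8. [r4c1∈{1}] r4c1's peers cover all but 1 ⇒ r4c1=1.
Step 9. [r2c2∈{6}] nothing but 6 survives at r2c2. So r2c2=6.
Step 10. [r2c3∈{4}] r2c3's peers cover all but 4. So r2c3=4.
Step 11. [r6c1∈{6}] r6c1's peers cover all but 6, so r6c1=6.
Step 12. [r5c4∈{2}] r5c4's peers cover all but 2, so r5c4=2.
Step 13. [r5c6∈{6}] only 6 remains possible at r5c6 ⇒ r5c6=6.
Step 14. [r3c5∈{3}] r3c5 has the single candidate 3. So r3c5=3.
Step 15. [r2c5∈{5}] only 5 remains possible at r2c5. So r2c5=5.
Step 16. [r1c5∈{2}] r1c5's peers cover all but 2, so r1c5=2.
Step 17. [r6c4∈{5}] only 5 remains possible at r6c4. So r6c4=5.
Step 18. [r4c4∈{4}] r4c4's peers cover all but 4, so r4c4=4.
Step 19. [r1c2∈{3}] nothing but 3 survives at r1c2. So r1c2=3.
Step 20. [r4c3∈{3}] r4c3 has the single candidate 3 ⇒ r4c3=3.

Answer: 5 3 1 6 2 4 / 2 6 4 3 5 1 / 4 2 6 1 3 5 / 1 5 3 4 6 2 / 3 1 5 2 4 6 / 6 4 2 5 1 3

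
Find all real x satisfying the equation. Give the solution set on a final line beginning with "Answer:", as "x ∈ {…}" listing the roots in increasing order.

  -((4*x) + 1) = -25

Step 1. [-((4*x) + 1) = -25] leading − — multiply by −1 ⇒ neg: (4*x) + 1 = 25.
Step 2. [(4*x) + 1 = 25] +1 is outermost — subtract 1 both sides ⇒ sub: 4*x = 24.
Step 3. [4*x = 24] leading coefficient 4: divide by 4 ⇒ div: x = 6.

Answer: x ∈ {6}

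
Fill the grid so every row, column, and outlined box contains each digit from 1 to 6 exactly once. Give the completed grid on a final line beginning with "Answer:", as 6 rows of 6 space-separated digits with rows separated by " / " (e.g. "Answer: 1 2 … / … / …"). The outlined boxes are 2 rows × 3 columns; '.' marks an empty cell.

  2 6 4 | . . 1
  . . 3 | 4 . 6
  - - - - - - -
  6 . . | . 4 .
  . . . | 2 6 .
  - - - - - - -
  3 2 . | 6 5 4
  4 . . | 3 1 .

Step 1. [r6c2∈{5}] r6c2 is down to just 5 ⇒ r6c2=5.
Step 2. [r3c4∈{1,5}] r3c4 is the only open cell in col 4 admitting 1. So r3c4=1.
Step 3. [r2c1∈{1,5}] in row 2, 5 fits only at r2c1 ⇒ r2c1=5.
Step 4. [r4c1∈{1}] r4c1 has the single candidate 1. So r4c1=1.
Step 5. [r4c3∈{5}] r4c3 has the single candidate 5, so r4c3=5.
Step 6. [r4c6∈{3}] only 3 remains possible at r4c6. So r4c6=3.
Step 7. [r2c5∈{2}] r2c5's peers cover all but 2. So r2c5=2.
Step 8. [r5c3∈{1}] r5c3 has the single candidate 1. So r5c3=1.
Step 9. [r6c3∈{6}] only 6 remains possible at r6c3, so r6c3=6.
Step 10. [r4c2∈{4}] only 4 remains possible at r4c2. So r4c2=4.
Step 11. [r1c4∈{5}] only 5 remains possible at r1c4, so r1c4=5.
Step 12. [r6c6∈{2}] r6c6 has the single candidate 2, so r6c6=2.
Step 13. [r3c2∈{3}] r3c2 is down to just 3. So r3c2=3.
Step 14. [r3c6∈{5}] nothing but 5 survives at r3c6. So r3c6=5.
Step 15. [r2c2∈{1}] r2c2 has the single candidate 1 ⇒ r2c2=1.
Step 16. [r1c5∈{3}] nothing but 3 survives at r1c5, so r1c5=3.
Step 17. [r3c3∈{2}] nothing but 2 survives at r3c3, so r3c3=2.

Answer: 2 6 4 5 3 1 / 5 1 3 4 2 6 / 6 3 2 1 4 5 / 1 4 5 2 6 3 / 3 2 1 6 5 4 / 4 5 6 3 1 2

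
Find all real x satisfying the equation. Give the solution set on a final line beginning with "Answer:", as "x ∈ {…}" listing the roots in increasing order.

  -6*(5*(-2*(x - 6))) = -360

Step 1. [-6*(5*(-2*(x - 6))) = -360] -6 out front; divide by -6. So div: 5*(-2*(x - 6)) = 60.
Step 2. [5*(-2*(x - 6)) = 60] 5·(inner) — divide through by 5. So div: -2*(x - 6) = 12.
Step 3. [-2*(x - 6) = 12] -2 out front; divide by -2 ⇒ div: x - 6 = -6.
Step 4. [x - 6 = -6] peel the -6: add 6 from each side ⇒ sub: x = 0.

Answer: x ∈ {0}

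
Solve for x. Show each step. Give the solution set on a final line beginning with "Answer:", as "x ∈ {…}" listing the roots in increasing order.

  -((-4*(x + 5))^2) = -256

Step 1. [-((-4*(x + 5))^2) = -256] LHS negated; negate both sides ⇒ neg: (-4*(x + 5))^2 = 256.
Step 2. [(-4*(x + 5))^2 = 256] 256 ≥ 0, LHS is (·)² — take ±√, so sqrt: -4*(x + 5) = 16 or -16.
Step 3. [-4*(x + 5) = 16 or -16] divide by the outer -4 ⇒ div: x + 5 = -4 or 4.
Step 4. [x + 5 = -4 or 4] the outer +5 inverts by subtracting 5, so sub: x = -9 or -1.

Answer: x ∈ {-9, -1}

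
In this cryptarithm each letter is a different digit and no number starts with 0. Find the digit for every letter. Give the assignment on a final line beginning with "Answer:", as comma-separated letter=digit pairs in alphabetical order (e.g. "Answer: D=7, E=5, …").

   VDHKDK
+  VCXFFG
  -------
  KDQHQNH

Step 1. [col 1: K + G ≡ H (mod 10)] no forcing yet in column 1 (carry-in 0); H=5 is free and consistent — try it ⇒ H=5.
Step 2. [col 1: K + G ≡ H (mod 10)] several values work for G in column 1 (K + G ≡ H (mod 10), carry-in 0); try G=4. So G=4.
Step 3. [col 1: K + G ≡ H (mod 10)] from column 1 (G=4, H=5, carry-in 0, digits 4,5 already taken and all letters distinct): K must equal 1 ⇒ K=1.
Step 4. [col 2: D + F ≡ N (mod 10)] several values work for N in column 2 (D + F ≡ N (mod 10), carry-in 0); try N=9. So N=9.
Step 5. [col 2: D + F ≡ N (mod 10)] several values work for D in column 2 (D + F ≡ N (mod 10), carry-in 0); try D=7, so D=7.
Step 6. [col 2: D + F ≡ N (mod 10)] in column 2 we have D+F≡N with carry-in 0; given D=7, N=9 and digits 1,4,5,7,9 already taken and all letters distinct, that pins F to 2 ⇒ F=2.
Step 7. [col 3: K + F ≡ Q (mod 10)] in column 3 we have K+F≡Q with carry-in 0; given K=1, F=2 and digits 1,2,4,5,7,9 already taken and all letters distinct, that pins Q to 3 ⇒ Q=3.
Step 8. [col 4: H + X ≡ H (mod 10)] in column 4 we have H+X≡H with carry-in 0; given H=5 and digits 1,2,3,4,5,7,9 already taken and all letters distinct, that pins X to 0. So X=0.
Step 9. [col 5: D + C ≡ Q (mod 10)] column 5: given D=7, Q=3, carry-in 0, and digits 0,1,2,3,4,5,7,9 already taken and all letters distinct, D+C≡Q (mod 10) forces C=6, so C=6.
Step 10. [col 6: V + V ≡ D (mod 10)] column 6 reads V+V+carry(1)=D with D=7; with digits 0,1,2,3,4,5,6,7,9 already taken and all letters distinct, the only value for V is 8 ⇒ V=8.

Answer: C=6, D=7, F=2, G=4, H=5, K=1, N=9, Q=3, V=8, X=0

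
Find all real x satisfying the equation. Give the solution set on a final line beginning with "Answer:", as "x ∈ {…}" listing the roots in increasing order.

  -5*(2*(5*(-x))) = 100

Step 1. [-5*(2*(5*(-x))) = 100] LHS = -5·(…); ÷-5 both sides, so div: 2*(5*(-x)) = -20.
Step 2. [2*(5*(-x)) = -20] LHS = 2·(…); ÷2 both sides, so div: 5*(-x) = -10.
Step 3. [5*(-x) = -10] LHS = 5·(…); ÷5 both sides ⇒ div: -x = -2.
Step 4. [-x = -2] flip signs both sides. So neg: x = 2.

Answer: x ∈ {2}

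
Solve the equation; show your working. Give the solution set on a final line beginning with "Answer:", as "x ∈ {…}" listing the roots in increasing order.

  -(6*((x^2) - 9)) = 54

Step 1. [-(6*((x^2) - 9)) = 54] leading − — multiply by −1, so neg: 6*((x^2) - 9) = -54.
Step 2. [6*((x^2) - 9) = -54] 6 out front; divide by 6, so div: (x^2) - 9 = -9.
Step 3. [(x^2) - 9 = -9] 9 comes off first (add 9) ⇒ sub: x^2 = 0.
Step 4. [x^2 = 0] LHS squared, RHS 0 ≥ 0: apply √ (±) ⇒ sqrt: x = 0.

Answer: x ∈ {0}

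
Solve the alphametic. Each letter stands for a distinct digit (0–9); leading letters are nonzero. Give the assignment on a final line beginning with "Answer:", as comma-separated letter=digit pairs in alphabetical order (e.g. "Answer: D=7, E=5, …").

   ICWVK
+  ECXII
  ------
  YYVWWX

Step 1. [col 1: K + I ≡ X (mod 10)] X=9 is one option consistent with column 1 (K + I ≡ X (mod 10), carry-in 0) — take it. So X=9.
Step 2. [col 1: K + I ≡ X (mod 10)] several values work for I in column 1 (K + I ≡ X (mod 10), carry-in 0); try I=5. So I=5.
Step 3. [Y] Y is the leading digit of a 6-digit sum of two 5-digit numbers; the final carry is exactly 1 ⇒ Y=1.
Step 4. [col 1: K + I ≡ X (mod 10)] column 1 reads K+I+carry(0)=X with I=5, X=9; with digits 1,5,9 already taken and all letters distinct, the only value for K is 4 ⇒ K=4.
Step 5. [col 2: V + I ≡ W (mod 10)] W=2 is one option consistent with column 2 (V + I ≡ W (mod 10), carry-in 0) — take it. So W=2.
Step 6. [col 2: V + I ≡ W (mod 10)] column 2: given I=5, W=2, carry-in 0, and digits 1,2,4,5,9 already taken and all letters distinct, V+I≡W (mod 10) forces V=7 ⇒ V=7.
Step 7. [col 4: C + C ≡ V (mod 10)] no forcing yet in column 4 (carry-in 1); C=3 is free and consistent — try it, so C=3.
Step 8. [col 5: I + E ≡ Y (mod 10)] from column 5 (I=5, Y=1, carry-in 0, digits 1,2,3,4,5,7,9 already taken and all letters distinct): E must equal 6, so E=6.

Answer: C=3, E=6, I=5, K=4, V=7, W=2, X=9, Y=1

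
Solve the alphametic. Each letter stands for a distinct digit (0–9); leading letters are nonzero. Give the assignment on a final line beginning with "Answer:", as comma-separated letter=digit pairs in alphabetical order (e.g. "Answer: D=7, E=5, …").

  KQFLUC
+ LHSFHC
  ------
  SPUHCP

Step 1. [col 1: C + C ≡ P (mod 10)] C=9 is one option consistent with column 1 (C + C ≡ P (mod 10), carry-in 0) — take it. So C=9.
Step 2. [col 1: C + C ≡ P (mod 10)] column 1 reads C+C+carry(0)=P with C=9; with digits 9 already taken and all letters distinct, the only value for P is 8. So P=8.
Step 3. [col 2: U + H ≡ C (mod 10)] U=1 is one option consistent with column 2 (U + H ≡ C (mod 10), carry-in 1) — take it, so U=1.
Step 4. [col 2: U + H ≡ C (mod 10)] from column 2 (U=1, C=9, carry-in 1, digits 1,8,9 already taken and all letters distinct): H must equal 7, so H=7.
Step 5. [col 3: L + F ≡ H (mod 10)] L=2 is one option consistent with column 3 (L + F ≡ H (mod 10), carry-in 0) — take it ⇒ L=2.
Step 6. [col 3: L + F ≡ H (mod 10)] column 3 reads L+F+carry(0)=H with L=2, H=7; with digits 1,2,7,8,9 already taken and all letters distinct, the only value for F is 5, so F=5.
Step 7. [col 4: F + S ≡ U (mod 10)] column 4 reads F+S+carry(0)=U with F=5, U=1; with digits 1,2,5,7,8,9 already taken and all letters distinct, the only value for S is 6 ⇒ S=6.
Step 8. [col 5: Q + H ≡ P (mod 10)] in column 5 we have Q+H≡P with carry-in 1; given H=7, P=8 and digits 1,2,5,6,7,8,9 already taken and all letters distinct, that pins Q to 0. So Q=0.
Step 9. [col 6: K + L ≡ S (mod 10)] column 6 reads K+L+carry(0)=S with L=2, S=6; with digits 0,1,2,5,6,7,8,9 already taken and all letters distinct, the only value for K is 4, so K=4.

Answer: C=9, F=5, H=7, K=4, L=2, P=8, Q=0, S=6, U=1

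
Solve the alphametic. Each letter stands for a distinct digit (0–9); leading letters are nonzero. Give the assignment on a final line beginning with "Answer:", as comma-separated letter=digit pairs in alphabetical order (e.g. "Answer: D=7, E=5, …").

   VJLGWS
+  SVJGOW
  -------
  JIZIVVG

Step 1. [col 1: S + W ≡ G (mod 10)] no forcing yet in column 1 (carry-in 0); S=9 is free and consistent — try it ⇒ S=9.
Step 2. [col 1: S + W ≡ G (mod 10)] several values work for G in column 1 (S + W ≡ G (mod 10), carry-in 0); try G=6. So G=6.
Step 3. [J] J is the leading digit of a 7-digit sum of two 6-digit numbers; the final carry is exactly 1, so J=1.
Step 4. [col 1: S + W ≡ G (mod 10)] column 1 reads S+W+carry(0)=G with S=9, G=6; with digits 1,6,9 already taken and all letters distinct, the only value for W is 7, so W=7.
Step 5. [col 2: W + O ≡ V (mod 10)] column 2 (W + O ≡ V (mod 10), carry-in 1) doesn't pin O yet; pick O=5 and continue, so O=5.
Step 6. [col 2: W + O ≡ V (mod 10)] from column 2 (W=7, O=5, carry-in 1, digits 1,5,6,7,9 already taken and all letters distinct): V must equal 3, so V=3.
Step 7. [col 4: L + J ≡ I (mod 10)] several values work for L in column 4 (L + J ≡ I (mod 10), carry-in 1); try L=0 ⇒ L=0.
Step 8. [col 4: L + J ≡ I (mod 10)] column 4: given L=0, J=1, carry-in 1, and digits 0,1,3,5,6,7,9 already taken and all letters distinct, L+J≡I (mod 10) forces I=2 ⇒ I=2.
Step 9. [col 5: J + V ≡ Z (mod 10)] column 5 reads J+V+carry(0)=Z with J=1, V=3; with digits 0,1,2,3,5,6,7,9 already taken and all letters distinct, the only value for Z is 4 ⇒ Z=4.

Answer: G=6, I=2, J=1, L=0, O=5, S=9, V=3, W=7, Z=4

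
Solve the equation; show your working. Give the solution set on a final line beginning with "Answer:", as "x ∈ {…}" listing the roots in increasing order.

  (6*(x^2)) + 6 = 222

Step 1. [(6*(x^2)) + 6 = 222] the outer +6 inverts by subtracting 6, so sub: 6*(x^2) = 216.
Step 2. [6*(x^2) = 216] leading coefficient 6: divide by 6, so div: x^2 = 36.
Step 3. [x^2 = 36] 36 ≥ 0, LHS is (·)² — take ±√, so sqrt: x = 6 or -6.

Answer: x ∈ {-6, 6}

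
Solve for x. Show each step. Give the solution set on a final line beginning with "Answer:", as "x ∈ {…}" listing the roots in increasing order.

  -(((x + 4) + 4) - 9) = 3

Step 1. [-(((x + 4) + 4) - 9) = 3] leading − — multiply by −1, so neg: ((x + 4) + 4) - 9 = -3.
Step 2. [((x + 4) + 4) - 9 = -3] add 9: x sits inside (… - 9). So sub: (x + 4) + 4 = 6.
Step 3. [(x + 4) + 4 = 6] peel the +4: subtract 4 from each side ⇒ sub: x + 4 = 2.
Step 4. [x + 4 = 2] 4 comes off first (subtract 4). So sub: x = -2.

Answer: x ∈ {-2}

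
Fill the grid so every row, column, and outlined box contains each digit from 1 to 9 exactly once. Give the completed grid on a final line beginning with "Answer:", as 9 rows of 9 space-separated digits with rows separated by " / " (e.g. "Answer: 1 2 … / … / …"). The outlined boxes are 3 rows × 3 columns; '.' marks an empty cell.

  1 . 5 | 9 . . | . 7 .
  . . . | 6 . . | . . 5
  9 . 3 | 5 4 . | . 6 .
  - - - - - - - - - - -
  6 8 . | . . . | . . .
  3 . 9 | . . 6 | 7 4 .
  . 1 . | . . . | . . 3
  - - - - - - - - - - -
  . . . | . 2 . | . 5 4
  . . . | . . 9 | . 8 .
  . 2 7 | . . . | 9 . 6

Step 1. [r6c1∈{2,4,5,7}] r6c1 is the only open cell in box 4 admitting 7. So r6c1=7.
Step 2. [r8c5∈{1,3,5,6,7}] across col 5, 6 lands solely at r8c5. So r8c5=6.
Step 3. [r2c1∈{2,4,8}] col 1 places 2 nowhere but r2c1. So r2c1=2.
Step 4. [r4c9∈{1,2,9}] 9 has one home in col 9: r4c9 ⇒ r4c9=9.
Step 5. [r6c8∈{2}] r6c8's peers cover all but 2 ⇒ r6c8=2.
Step 6. [r4c8∈{1}] r4c8's peers cover all but 1, so r4c8=1.
Step 7. [r9c8∈{3}] r9c8 is down to just 3 ⇒ r9c8=3.
Step 8. [r7c7∈{1}] only 1 remains possible at r7c7 ⇒ r7c7=1.
Step 9. [r2c3∈{4,8}] in box 1, 8 fits only at r2c3 ⇒ r2c3=8.
Step 10. [r5c9∈{8}] r5c9's peers cover all but 8, so r5c9=8.
Step 11. [r1c9∈{2}] r1c9 is down to just 2, so r1c9=2.
Step 12. [r6c3∈{4}] r6c3's peers cover all but 4 ⇒ r6c3=4.
Step 13. [r6c4∈{8}] r6c4 is down to just 8 ⇒ r6c4=8.
Step 14. [r6c6∈{5}] nothing but 5 survives at r6c6 ⇒ r6c6=5.
Step 15. [r3c6∈{1,2,7,8}] across row 3, 2 lands solely at r3c6, so r3c6=2.
Step 16. [r9c5∈{1,5,8}] r9c5 is the only open cell in col 5 admitting 5 ⇒ r9c5=5.
Step 17. [r1c5∈{3,8}] r1c5 is the only open cell in col 5 admitting 8, so r1c5=8.
Step 18. [r1c6∈{3}] r1c6 has the single candidate 3 ⇒ r1c6=3.
Step 19. [r7c2∈{3,6,9}] across row 7, 9 lands solely at r7c2. So r7c2=9.
Step 20. [r8c2∈{3,4,5}] 3 has one home in col 2: r8c2, so r8c2=3.
Step 21. [r1c7∈{4}] r1c7 has the single candidate 4 ⇒ r1c7=4.
Step 22. [r4c5∈{3,7}] 3 has one home in col 5: r4c5, so r4c5=3.
Step 23. [r2c5∈{1,7}] r2c5 is the only open cell in col 5 admitting 7. So r2c5=7.
Step 24. [r7c1∈{8}] only 8 remains possible at r7c1. So r7c1=8.
Step 25. [r9c1∈{4}] r9c1's peers cover all but 4, so r9c1=4.
Step 26. [r9c4∈{1}] nothing but 1 survives at r9c4 ⇒ r9c4=1.
Step 27. [r7c6∈{7}] r7c6's peers cover all but 7, so r7c6=7.
Step 28. [r4c4∈{2,4,7}] 7 has one home in row 4: r4c4. So r4c4=7.
Step 29. [r5c2∈{5}] nothing but 5 survives at r5c2, so r5c2=5.
Step 30. [r3c7∈{8}] r3c7 is down to just 8, so r3c7=8.
Step 31. [r2c6∈{1}] r2c6 has the single candidate 1. So r2c6=1.
Step 32. [r7c3∈{6}] r7c3 has the single candidate 6 ⇒ r7c3=6.
Step 33. [r4c6∈{4}] r4c6 has the single candidate 4. So r4c6=4.
Step 34. [r6c5∈{9}] only 9 remains possible at r6c5 ⇒ r6c5=9.
Step 35. [r8c9∈{7}] r8c9's peers cover all but 7, so r8c9=7.
Step 36. [r8c3∈{1}] r8c3 is down to just 1 ⇒ r8c3=1.
Step 37. [r4c7∈{5}] only 5 remains possible at r4c7. So r4c7=5.
Step 38. [r5c4∈{2}] r5c4's peers cover all but 2, so r5c4=2.
Step 39. [r7c4∈{3}] r7c4 is down to just 3 ⇒ r7c4=3.
Step 40. [r3c2∈{7}] r3c2's peers cover all but 7. So r3c2=7.
Step 41. [r3c9∈{1}] r3c9's peers cover all but 1, so r3c9=1.
Step 42. [r8c4∈{4}] r8c4 is down to just 4, so r8c4=4.
Step 43. [r8c1∈{5}] only 5 remains possible at r8c1 ⇒ r8c1=5.
Step 44. [r2c2∈{4}] r2c2 is down to just 4. So r2c2=4.
Step 45. [r6c7∈{6}] nothing but 6 survives at r6c7 ⇒ r6c7=6.
Step 46. [r5c5∈{1}] only 1 remains possible at r5c5 ⇒ r5c5=1.
Step 47. [r8c7∈{2}] only 2 remains possible at r8c7, so r8c7=2.
Step 48. [r1c2∈{6}] only 6 remains possible at r1c2 ⇒ r1c2=6.
Step 49. [r2c7∈{3}] only 3 remains possible at r2c7, so r2c7=3.
Step 50. [r9c6∈{8}] r9c6's peers cover all but 8. So r9c6=8.
Step 51. [r2c8∈{9}] only 9 remains possible at r2c8. So r2c8=9.
Step 52. [r4c3∈{2}] only 2 remains possible at r4c3, so r4c3=2.

Answer: 1 6 5 9 8 3 4 7 2 / 2 4 8 6 7 1 3 9 5 / 9 7 3 5 4 2 8 6 1 / 6 8 2 7 3 4 5 1 9 / 3 5 9 2 1 6 7 4 8 / 7 1 4 8 9 5 6 2 3 / 8 9 6 3 2 7 1 5 4 / 5 3 1 4 6 9 2 8 7 / 4 2 7 1 5 8 9 3 6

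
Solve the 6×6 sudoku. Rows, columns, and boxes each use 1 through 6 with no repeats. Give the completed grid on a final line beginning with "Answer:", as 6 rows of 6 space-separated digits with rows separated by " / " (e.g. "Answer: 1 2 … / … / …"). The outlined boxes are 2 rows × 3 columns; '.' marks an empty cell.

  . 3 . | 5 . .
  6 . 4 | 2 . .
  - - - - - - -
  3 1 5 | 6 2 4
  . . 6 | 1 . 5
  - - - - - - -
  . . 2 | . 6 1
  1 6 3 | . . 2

Step 1. [r1c5∈{1,4}] row 1 places 4 nowhere but r1c5 ⇒ r1c5=4.
Step 2. [r4c2∈{2,4}] r4c2 is the only open cell in col 2 admitting 2, so r4c2=2.
Step 3. [r5c2∈{4,5}] col 2 places 4 nowhere but r5c2, so r5c2=4.
Step 4. [r2c6∈{3}] r2c6 has the single candidate 3. So r2c6=3.
Step 5. [r5c4∈{3}] r5c4 is down to just 3, so r5c4=3.
Step 6. [r4c1∈{4}] r4c1 has the single candidate 4, so r4c1=4.
Step 7. [r2c2∈{5}] r2c2 is down to just 5, so r2c2=5.
Step 8. [r6c4∈{4}] r6c4 is down to just 4 ⇒ r6c4=4.
Step 9. [r5c1∈{5}] nothing but 5 survives at r5c1 ⇒ r5c1=5.
Step 10. [r6c5∈{5}] nothing but 5 survives at r6c5 ⇒ r6c5=5.
Step 11. [r1c3∈{1}] only 1 remains possible at r1c3. So r1c3=1.
Step 12. [r4c5∈{3}] r4c5 is down to just 3 ⇒ r4c5=3.
Step 13. [r1c1∈{2}] r1c1 has the single candidate 2, so r1c1=2.
Step 14. [r2c5∈{1}] r2c5 has the single candidate 1 ⇒ r2c5=1.
Step 15. [r1c6∈{6}] r1c6 has the single candidate 6. So r1c6=6.

Answer: 2 3 1 5 4 6 / 6 5 4 2 1 3 / 3 1 5 6 2 4 / 4 2 6 1 3 5 / 5 4 2 3 6 1 / 1 6 3 4 5 2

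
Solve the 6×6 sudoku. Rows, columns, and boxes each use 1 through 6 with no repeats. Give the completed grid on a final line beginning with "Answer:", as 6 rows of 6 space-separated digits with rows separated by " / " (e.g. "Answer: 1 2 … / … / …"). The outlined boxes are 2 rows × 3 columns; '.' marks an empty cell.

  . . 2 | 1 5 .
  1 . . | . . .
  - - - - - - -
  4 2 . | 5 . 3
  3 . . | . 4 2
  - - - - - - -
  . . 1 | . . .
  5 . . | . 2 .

Step 1. [r4c4∈{6}] r4c4 has the single candidate 6 ⇒ r4c4=6.
Step 2. [r1c2∈{3,4,6}] r1c2 is the only open cell in row 1 admitting 3. So r1c2=3.
Step 3. [r1c6∈{4,6}] 4 has one home in row 1: r1c6 ⇒ r1c6=4.
Step 4. [r2c6∈{6}] r2c6 has the single candidate 6, so r2c6=6.
Step 5. [r5c5∈{3,6}] r5c5 is the only open cell in col 5 admitting 6. So r5c5=6.
Step 6. [r5c2∈{4}] nothing but 4 survives at r5c2, so r5c2=4.
Step 7. [r4c3∈{5}] r4c3's peers cover all but 5. So r4c3=5.
Step 8. [r5c4∈{3}] nothing but 3 survives at r5c4, so r5c4=3.
Step 9. [r3c3∈{6}] r3c3's peers cover all but 6. So r3c3=6.
Step 10. [r5c6∈{5}] r5c6 has the single candidate 5. So r5c6=5.
Step 11. [r2c2∈{5}] r2c2 is down to just 5, so r2c2=5.
Step 12. [r2c3∈{4}] r2c3 has the single candidate 4. So r2c3=4.
Step 13. [r2c4∈{2}] only 2 remains possible at r2c4, so r2c4=2.
Step 14. [r6c6∈{1}] r6c6's peers cover all but 1. So r6c6=1.
Step 15. [r6c2∈{6}] nothing but 6 survives at r6c2, so r6c2=6.
Step 16. [r6c3∈{3}] only 3 remains possible at r6c3 ⇒ r6c3=3.
Step 17. [r2c5∈{3}] nothing but 3 survives at r2c5. So r2c5=3.
Step 18. [r5c1∈{2}] r5c1 has the single candidate 2 ⇒ r5c1=2.
Step 19. [r6c4∈{4}] r6c4 has the single candidate 4 ⇒ r6c4=4.
Step 20. [r3c5∈{1}] r3c5's peers cover all but 1. So r3c5=1.
Step 21. [r1c1∈{6}] r1c1's peers cover all but 6, so r1c1=6.
Step 22. [r4c2∈{1}] nothing but 1 survives at r4c2 ⇒ r4c2=1.

Answer: 6 3 2 1 5 4 / 1 5 4 2 3 6 / 4 2 6 5 1 3 / 3 1 5 6 4 2 / 2 4 1 3 6 5 / 5 6 3 4 2 1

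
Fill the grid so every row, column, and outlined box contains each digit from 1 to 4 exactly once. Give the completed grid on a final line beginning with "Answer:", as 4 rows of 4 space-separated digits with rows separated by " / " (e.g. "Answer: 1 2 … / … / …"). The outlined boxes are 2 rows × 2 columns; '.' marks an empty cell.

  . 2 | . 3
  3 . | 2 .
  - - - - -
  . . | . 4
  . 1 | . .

Step 1. [r3c3∈{1,3}] row 3 places 1 nowhere but r3c3 ⇒ r3c3=1.
Step 2. [r4c1∈{2,4}] across row 4, 4 lands solely at r4c1. So r4c1=4.
Step 3. [r4c3∈{3}] only 3 remains possible at r4c3, so r4c3=3.
Step 4. [r4c4∈{2}] r4c4's peers cover all but 2 ⇒ r4c4=2.
Step 5. [r3c2∈{3}] r3c2's peers cover all but 3. So r3c2=3.
Step 6. [r2c4∈{1}] r2c4 is down to just 1 ⇒ r2c4=1.
Step 7. [r3c1∈{2}] only 2 remains possible at r3c1. So r3c1=2.
Step 8. [r1c1∈{1}] r1c1 is down to just 1 ⇒ r1c1=1.
Step 9. [r2c2∈{4}] r2c2 is down to just 4 ⇒ r2c2=4.
Step 10. [r1c3∈{4}] nothing but 4 survives at r1c3. So r1c3=4.

Answer: 1 2 4 3 / 3 4 2 1 / 2 3 1 4 / 4 1 3 2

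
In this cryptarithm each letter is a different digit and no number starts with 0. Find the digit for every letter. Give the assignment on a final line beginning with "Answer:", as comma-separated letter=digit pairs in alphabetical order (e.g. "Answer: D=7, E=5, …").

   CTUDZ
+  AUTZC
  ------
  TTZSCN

Step 1. [T] the sum has 6 digits but both addends have 5; that extra leading digit T is the final carry, namely 1. So T=1.
Step 2. [col 1: Z + C ≡ N (mod 10)] no forcing yet in column 1 (carry-in 0); N=6 is free and consistent — try it ⇒ N=6.
Step 3. [col 1: Z + C ≡ N (mod 10)] Z=4 is one option consistent with column 1 (Z + C ≡ N (mod 10), carry-in 0) — take it ⇒ Z=4.
Step 4. [col 1: Z + C ≡ N (mod 10)] column 1: given Z=4, N=6, carry-in 0, and digits 1,4,6 already taken and all letters distinct, Z+C≡N (mod 10) forces C=2. So C=2.
Step 5. [col 2: D + Z ≡ C (mod 10)] from column 2 (Z=4, C=2, carry-in 0, digits 1,2,4,6 already taken and all letters distinct): D must equal 8, so D=8.
Step 6. [col 3: U + T ≡ S (mod 10)] several values work for S in column 3 (U + T ≡ S (mod 10), carry-in 1); try S=5, so S=5.
Step 7. [col 3: U + T ≡ S (mod 10)] column 3: given T=1, S=5, carry-in 1, and digits 1,2,4,5,6,8 already taken and all letters distinct, U+T≡S (mod 10) forces U=3, so U=3.
Step 8. [col 5: C + A ≡ T (mod 10)] from column 5 (C=2, T=1, carry-in 0, digits 1,2,3,4,5,6,8 already taken and all letters distinct): A must equal 9 ⇒ A=9.

Answer: A=9, C=2, D=8, N=6, S=5, T=1, U=3, Z=4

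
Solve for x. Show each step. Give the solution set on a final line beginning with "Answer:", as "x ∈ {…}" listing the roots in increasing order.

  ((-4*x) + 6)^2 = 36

Step 1. [((-4*x) + 6)^2 = 36] √ both sides: 36 ≥ 0 gives two branches. So sqrt: (-4*x) + 6 = 6 or -6.
Step 2. [(-4*x) + 6 = 6 or -6] 6 comes off first (subtract 6) ⇒ sub: -4*x = 0 or -12.
Step 3. [-4*x = 0 or -12] -4·(inner) — divide through by -4, so div: x = 0 or 3.

Answer: x ∈ {0, 3}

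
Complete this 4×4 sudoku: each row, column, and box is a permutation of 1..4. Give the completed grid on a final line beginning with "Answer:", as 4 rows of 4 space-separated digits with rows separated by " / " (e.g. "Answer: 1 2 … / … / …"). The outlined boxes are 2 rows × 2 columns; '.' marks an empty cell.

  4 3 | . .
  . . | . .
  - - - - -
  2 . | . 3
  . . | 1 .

Step 1. [r1c3∈{2}] r1c3 has the single candidate 2. So r1c3=2.
Step 2. [r3c3∈{4}] only 4 remains possible at r3c3 ⇒ r3c3=4.
Step 3. [r2c1∈{1}] r2c1's peers cover all but 1. So r2c1=1.
Step 4. [r2c3∈{3}] only 3 remains possible at r2c3 ⇒ r2c3=3.
Step 5. [r4c2∈{4}] r4c2's peers cover all but 4 ⇒ r4c2=4.
Step 6. [r4c1∈{3}] only 3 remains possible at r4c1 ⇒ r4c1=3.
Step 7. [r3c2∈{1}] r3c2 has the single candidate 1 ⇒ r3c2=1.
Step 8. [r2c4∈{4}] r2c4 is down to just 4. So r2c4=4.
Step 9. [r2c2∈{2}] nothing but 2 survives at r2c2 ⇒ r2c2=2.
Step 10. [r4c4∈{2}] only 2 remains possible at r4c4, so r4c4=2.
Step 11. [r1c4∈{1}] r1c4 has the single candidate 1, so r1c4=1.

Answer: 4 3 2 1 / 1 2 3 4 / 2 1 4 3 / 3 4 1 2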